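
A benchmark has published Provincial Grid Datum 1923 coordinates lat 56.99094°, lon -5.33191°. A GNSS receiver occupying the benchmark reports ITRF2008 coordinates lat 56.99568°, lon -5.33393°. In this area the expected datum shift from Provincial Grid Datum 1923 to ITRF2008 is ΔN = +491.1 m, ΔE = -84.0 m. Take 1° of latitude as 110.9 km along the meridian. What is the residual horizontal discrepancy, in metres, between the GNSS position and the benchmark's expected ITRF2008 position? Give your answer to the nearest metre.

51 m

Observed coordinate differences: Δφ = +0.00474°, Δλ = -0.00202°.
Converting to metres (1° lat = 110900 m, cos φ = 0.544772): observed ΔN = 525.7 m, observed ΔE = -122.0 m.
Subtracting the expected shift leaves a residual of 525.7 − (491.1) = 34.6 m north and -122.0 − (-84.0) = -38.0 m east.
Residual distance = √(34.6² + (-38.0)²) = 51.4 m.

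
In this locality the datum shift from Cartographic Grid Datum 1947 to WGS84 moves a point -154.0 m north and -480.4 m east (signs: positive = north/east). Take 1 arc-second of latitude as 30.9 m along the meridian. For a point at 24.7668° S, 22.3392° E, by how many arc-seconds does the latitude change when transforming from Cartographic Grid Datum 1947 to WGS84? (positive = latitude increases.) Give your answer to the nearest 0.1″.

1″ of latitude = 30.90 m, so Δφ = -154.0 / 30.90 = -4.984″.

Δφ = -5.0″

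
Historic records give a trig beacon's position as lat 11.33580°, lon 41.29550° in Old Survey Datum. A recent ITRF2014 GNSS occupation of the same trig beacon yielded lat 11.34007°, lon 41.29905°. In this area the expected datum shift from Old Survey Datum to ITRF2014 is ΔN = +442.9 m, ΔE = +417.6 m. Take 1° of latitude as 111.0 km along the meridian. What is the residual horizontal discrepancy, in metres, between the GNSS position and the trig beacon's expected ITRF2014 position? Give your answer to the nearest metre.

44 m

Observed coordinate differences: Δφ = +0.00427°, Δλ = +0.00355°.
Converting to metres (1° lat = 111000 m, cos φ = 0.980492): observed ΔN = 474.0 m, observed ΔE = 386.4 m.
Subtracting the expected shift leaves a residual of 474.0 − (442.9) = 31.1 m north and 386.4 − (417.6) = -31.2 m east.
Residual distance = √(31.1² + (-31.2)²) = 44.1 m.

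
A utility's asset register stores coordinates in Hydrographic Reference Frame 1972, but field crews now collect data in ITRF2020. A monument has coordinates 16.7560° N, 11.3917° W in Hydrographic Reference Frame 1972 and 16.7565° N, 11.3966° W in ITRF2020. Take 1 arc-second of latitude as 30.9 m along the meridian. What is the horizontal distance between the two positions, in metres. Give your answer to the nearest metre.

525 m

Δφ = 16.7565° − 16.7560° = +0.0005°; Δλ = -11.3966° − -11.3917° = -0.0049°.
1° of latitude = 3600 × 30.90 = 111240 m.
ΔN = Δφ × 111240 = 55.6 m; ΔE = Δλ × 111240 × cos(16.7560°) = -0.0049 × 111240 × 0.957541 = -521.9 m.
Distance = √(ΔE² + ΔN²) = √((-521.9)² + 55.6²) = 524.9 m.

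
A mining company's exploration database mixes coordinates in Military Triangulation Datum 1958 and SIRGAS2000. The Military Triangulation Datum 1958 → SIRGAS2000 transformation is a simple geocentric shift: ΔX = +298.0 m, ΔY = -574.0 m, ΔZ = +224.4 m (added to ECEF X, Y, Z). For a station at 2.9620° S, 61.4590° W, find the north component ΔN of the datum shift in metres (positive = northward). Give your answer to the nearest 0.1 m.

At φ = -2.9620°, λ = -61.4590°: sin φ = -0.051674, cos φ = 0.998664, sin λ = -0.878475, cos λ = 0.477788.
ΔN = −sin φ cos λ·ΔX − sin φ sin λ·ΔY + cos φ·ΔZ = −(-0.051674)(0.477788)(298.0) − (-0.051674)(-0.878475)(-574.0) + (0.998664)(224.4) = 257.51 m.

ΔN = 257.5 m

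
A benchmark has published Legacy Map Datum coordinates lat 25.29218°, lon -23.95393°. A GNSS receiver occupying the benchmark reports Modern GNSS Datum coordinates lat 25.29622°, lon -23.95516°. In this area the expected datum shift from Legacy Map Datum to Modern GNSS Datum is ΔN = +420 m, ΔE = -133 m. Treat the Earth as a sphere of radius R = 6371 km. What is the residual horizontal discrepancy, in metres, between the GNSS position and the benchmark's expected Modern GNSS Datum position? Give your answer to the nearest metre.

31 m

Observed coordinate differences: Δφ = +0.00404°, Δλ = -0.00123°.
Converting to metres (1° lat = 111195 m, cos φ = 0.904141): observed ΔN = 449.2 m, observed ΔE = -123.7 m.
Subtracting the expected shift leaves a residual of 449.2 − (420) = 29.2 m north and -123.7 − (-133) = 9.3 m east.
Residual distance = √(29.2² + 9.3²) = 30.7 m.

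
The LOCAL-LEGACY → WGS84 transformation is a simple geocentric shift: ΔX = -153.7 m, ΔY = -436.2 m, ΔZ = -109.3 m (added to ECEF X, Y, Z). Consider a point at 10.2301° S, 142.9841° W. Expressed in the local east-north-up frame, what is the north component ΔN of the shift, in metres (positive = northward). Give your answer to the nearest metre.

ΔN = -39 m

At φ = -10.2301°, λ = -142.9841°: sin φ = -0.177602, cos φ = 0.984102, sin λ = -0.602037, cos λ = -0.798468.
ΔN = −sin φ cos λ·ΔX − sin φ sin λ·ΔY + cos φ·ΔZ = −(-0.177602)(-0.798468)(-153.7) − (-0.177602)(-0.602037)(-436.2) + (0.984102)(-109.3) = -39.13 m.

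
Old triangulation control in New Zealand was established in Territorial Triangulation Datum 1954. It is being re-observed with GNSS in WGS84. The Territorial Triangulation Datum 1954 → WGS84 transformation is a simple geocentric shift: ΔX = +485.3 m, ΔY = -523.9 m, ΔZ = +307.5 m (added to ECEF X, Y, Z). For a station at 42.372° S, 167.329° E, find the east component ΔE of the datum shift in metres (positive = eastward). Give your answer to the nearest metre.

The local east axis at (φ, λ) is (−sin λ, cos λ, 0), so ΔE = −sin(167.329°)·485.3 + cos(167.329°)·(-523.9) = 404.69 m.

ΔE = 405 m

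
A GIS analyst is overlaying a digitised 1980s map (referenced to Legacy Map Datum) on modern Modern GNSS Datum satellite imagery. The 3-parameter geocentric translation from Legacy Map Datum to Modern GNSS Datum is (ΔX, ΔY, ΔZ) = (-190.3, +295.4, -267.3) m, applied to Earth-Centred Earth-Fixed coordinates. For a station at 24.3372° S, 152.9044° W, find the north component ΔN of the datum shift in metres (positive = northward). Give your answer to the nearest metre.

The local north axis is (−sin φ cos λ, −sin φ sin λ, cos φ), giving ΔN = 69.817 − 55.448 − 243.547 = -229.18 m.

ΔN = -229 m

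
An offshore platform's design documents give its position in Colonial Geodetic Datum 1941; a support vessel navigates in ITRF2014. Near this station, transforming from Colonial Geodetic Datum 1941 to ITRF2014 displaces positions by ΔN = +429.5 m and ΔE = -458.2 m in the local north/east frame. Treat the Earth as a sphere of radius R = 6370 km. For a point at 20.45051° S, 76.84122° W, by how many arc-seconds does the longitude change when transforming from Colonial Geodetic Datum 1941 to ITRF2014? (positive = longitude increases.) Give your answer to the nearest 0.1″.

Δλ = -15.8″

At latitude -20.45051°, cos φ = 0.936974.
One radian of longitude at latitude φ spans R cos φ, so Δλ = ΔE / (R cos φ) = -458.2 / (6370000 × 0.936974) = -7.6769e-05 rad = -15.835″.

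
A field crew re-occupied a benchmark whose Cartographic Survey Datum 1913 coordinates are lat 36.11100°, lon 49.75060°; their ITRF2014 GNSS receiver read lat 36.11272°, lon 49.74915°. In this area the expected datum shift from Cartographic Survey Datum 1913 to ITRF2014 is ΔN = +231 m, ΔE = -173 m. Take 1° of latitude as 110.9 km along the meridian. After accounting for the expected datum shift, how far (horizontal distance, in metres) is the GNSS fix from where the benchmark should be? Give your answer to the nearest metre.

59 m

Observed coordinate differences: Δφ = +0.00172°, Δλ = -0.00145°.
Converting to metres (1° lat = 110900 m, cos φ = 0.807877): observed ΔN = 190.7 m, observed ΔE = -129.9 m.
Subtracting the expected shift leaves a residual of 190.7 − (231) = -40.3 m north and -129.9 − (-173) = 43.1 m east.
Residual distance = √((-40.3)² + 43.1²) = 59.0 m.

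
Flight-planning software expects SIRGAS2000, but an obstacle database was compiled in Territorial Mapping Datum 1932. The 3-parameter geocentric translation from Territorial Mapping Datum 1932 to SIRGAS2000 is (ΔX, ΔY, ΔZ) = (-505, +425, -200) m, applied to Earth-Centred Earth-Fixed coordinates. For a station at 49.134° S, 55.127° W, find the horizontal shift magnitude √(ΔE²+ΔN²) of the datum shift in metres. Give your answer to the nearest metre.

636 m

The local east axis at (φ, λ) is (−sin λ, cos λ, 0), so ΔE = −sin(-55.127°)·(-505) + cos(-55.127°)·425 = -171.32 m.
The local north axis is (−sin φ cos λ, −sin φ sin λ, cos φ), giving ΔN = -218.356 − 263.686 − 130.858 = -612.90 m.
Horizontal magnitude = √(ΔE² + ΔN²) = √((-171.32)² + (-612.90)²) = 636.39 m.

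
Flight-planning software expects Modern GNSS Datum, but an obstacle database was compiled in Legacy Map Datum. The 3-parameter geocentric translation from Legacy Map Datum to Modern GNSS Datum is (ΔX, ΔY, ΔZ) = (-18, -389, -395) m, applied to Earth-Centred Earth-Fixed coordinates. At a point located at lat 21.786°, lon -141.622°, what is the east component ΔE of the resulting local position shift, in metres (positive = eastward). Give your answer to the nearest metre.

The local east axis at (φ, λ) is (−sin λ, cos λ, 0), so ΔE = −sin(-141.622°)·(-18) + cos(-141.622°)·(-389) = 293.77 m.

ΔE = 294 m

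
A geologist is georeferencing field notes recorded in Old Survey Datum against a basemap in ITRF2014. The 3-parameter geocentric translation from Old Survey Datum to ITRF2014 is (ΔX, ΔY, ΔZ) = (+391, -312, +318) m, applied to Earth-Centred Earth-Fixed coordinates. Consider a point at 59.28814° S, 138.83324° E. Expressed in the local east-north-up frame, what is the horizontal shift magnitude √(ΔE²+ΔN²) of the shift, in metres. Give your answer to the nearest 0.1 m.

268.2 m

The local east axis at (φ, λ) is (−sin λ, cos λ, 0), so ΔE = −sin(138.83324°)·391 + cos(138.83324°)·(-312) = -22.50 m.
The local north axis is (−sin φ cos λ, −sin φ sin λ, cos φ), giving ΔN = -253.061 − 176.570 + 162.409 = -267.22 m.
Horizontal magnitude = √(ΔE² + ΔN²) = √((-22.50)² + (-267.22)²) = 268.17 m.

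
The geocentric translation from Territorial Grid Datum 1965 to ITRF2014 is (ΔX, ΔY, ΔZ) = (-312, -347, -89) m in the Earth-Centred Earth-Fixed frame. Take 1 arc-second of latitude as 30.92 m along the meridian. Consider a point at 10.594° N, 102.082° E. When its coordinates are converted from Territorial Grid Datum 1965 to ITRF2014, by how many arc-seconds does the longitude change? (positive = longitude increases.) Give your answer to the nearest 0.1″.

Δλ = 12.4″

sin φ = 0.183848, cos φ = 0.982955, sin λ = 0.977849, cos λ = -0.209311.
East component: ΔE = −sin λ·ΔX + cos λ·ΔY = −(0.977849)(-312) + (-0.209311)(-347) = 377.72 m.
1° of latitude spans 3600 × 30.92 = 111312 m; at latitude φ, 1° of longitude spans that × cos φ = 109414.6 m, so Δλ = 377.72 / 109414.6 × 3600 = 12.428″.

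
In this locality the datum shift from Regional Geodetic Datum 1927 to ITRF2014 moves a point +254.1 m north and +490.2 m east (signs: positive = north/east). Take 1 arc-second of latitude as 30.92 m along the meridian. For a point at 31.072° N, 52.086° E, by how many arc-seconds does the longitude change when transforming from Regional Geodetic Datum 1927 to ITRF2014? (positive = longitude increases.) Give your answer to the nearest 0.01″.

At latitude 31.072°, cos φ = 0.856519.
1″ of longitude at this latitude = 30.92 × cos φ = 26.4836 m, so Δλ = 490.2 / 26.4836 = 18.510″.

Δλ = 18.51″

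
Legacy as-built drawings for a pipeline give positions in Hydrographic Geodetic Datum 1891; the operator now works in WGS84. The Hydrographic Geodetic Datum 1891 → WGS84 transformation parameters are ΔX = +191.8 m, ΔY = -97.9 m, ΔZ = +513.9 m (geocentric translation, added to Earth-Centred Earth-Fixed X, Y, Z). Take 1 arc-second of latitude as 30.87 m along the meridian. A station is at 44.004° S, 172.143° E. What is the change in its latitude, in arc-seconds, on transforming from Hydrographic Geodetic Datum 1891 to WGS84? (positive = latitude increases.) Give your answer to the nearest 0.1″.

Δφ = 7.4″

sin φ = -0.694709, cos φ = 0.719291, sin λ = 0.136701, cos λ = -0.990612.
North component: ΔN = −sin φ cos λ·ΔX − sin φ sin λ·ΔY + cos φ·ΔZ = −(-0.694709)(-0.990612)(191.8) − (-0.694709)(0.136701)(-97.9) + (0.719291)(513.9) = 228.35 m.
1° of latitude spans 3600 × 30.87 = 111132 m, so Δφ = 228.35 / 111132 × 3600 = 7.397″.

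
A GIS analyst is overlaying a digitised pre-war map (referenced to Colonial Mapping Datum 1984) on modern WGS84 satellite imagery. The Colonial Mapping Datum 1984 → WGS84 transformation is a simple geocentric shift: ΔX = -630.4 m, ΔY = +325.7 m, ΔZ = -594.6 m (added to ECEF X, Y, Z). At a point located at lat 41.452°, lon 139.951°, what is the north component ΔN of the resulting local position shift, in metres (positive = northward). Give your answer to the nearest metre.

At φ = 41.452°, λ = 139.951°: sin φ = 0.661992, cos φ = 0.749511, sin λ = 0.643443, cos λ = -0.765494.
ΔN = −sin φ cos λ·ΔX − sin φ sin λ·ΔY + cos φ·ΔZ = −(0.661992)(-0.765494)(-630.4) − (0.661992)(0.643443)(325.7) + (0.749511)(-594.6) = -903.85 m.

ΔN = -904 m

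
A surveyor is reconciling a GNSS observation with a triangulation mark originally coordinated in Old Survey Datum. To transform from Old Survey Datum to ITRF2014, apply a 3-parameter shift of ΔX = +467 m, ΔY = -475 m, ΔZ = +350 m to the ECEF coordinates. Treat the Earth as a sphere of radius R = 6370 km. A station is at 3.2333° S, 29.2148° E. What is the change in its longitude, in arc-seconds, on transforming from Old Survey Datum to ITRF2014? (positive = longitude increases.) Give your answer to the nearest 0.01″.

sin φ = -0.056402, cos φ = 0.998408, sin λ = 0.488085, cos λ = 0.872796.
East component: ΔE = −sin λ·ΔX + cos λ·ΔY = −(0.488085)(467) + (0.872796)(-475) = -642.51 m.
1° of latitude spans πR/180 = 111177 m; at latitude φ, 1° of longitude spans that × cos φ = 111000.5 m, so Δλ = -642.51 / 111000.5 × 3600 = -20.838″.

Δλ = -20.84″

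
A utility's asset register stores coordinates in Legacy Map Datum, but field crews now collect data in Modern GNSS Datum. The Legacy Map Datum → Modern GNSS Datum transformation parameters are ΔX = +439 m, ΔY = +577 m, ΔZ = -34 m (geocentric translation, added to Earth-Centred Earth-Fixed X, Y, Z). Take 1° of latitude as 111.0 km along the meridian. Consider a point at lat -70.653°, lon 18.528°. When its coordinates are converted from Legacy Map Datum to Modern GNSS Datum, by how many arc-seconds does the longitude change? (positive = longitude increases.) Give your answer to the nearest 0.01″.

sin φ = -0.943530, cos φ = 0.331288, sin λ = 0.317768, cos λ = 0.948168.
East component: ΔE = −sin λ·ΔX + cos λ·ΔY = −(0.317768)(439) + (0.948168)(577) = 407.59 m.
1° of latitude spans 111000 m; at latitude φ, 1° of longitude spans that × cos φ = 36773.0 m, so Δλ = 407.59 / 36773.0 × 3600 = 39.902″.

Δλ = 39.90″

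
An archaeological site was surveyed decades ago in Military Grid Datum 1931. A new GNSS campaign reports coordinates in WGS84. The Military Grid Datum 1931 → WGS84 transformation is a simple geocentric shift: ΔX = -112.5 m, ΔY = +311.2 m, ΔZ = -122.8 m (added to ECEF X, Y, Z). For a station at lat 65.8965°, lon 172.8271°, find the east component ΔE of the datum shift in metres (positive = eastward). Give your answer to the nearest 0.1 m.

ΔE = -294.7 m

The local east axis at (φ, λ) is (−sin λ, cos λ, 0), so ΔE = −sin(172.8271°)·(-112.5) + cos(172.8271°)·311.2 = -294.72 m.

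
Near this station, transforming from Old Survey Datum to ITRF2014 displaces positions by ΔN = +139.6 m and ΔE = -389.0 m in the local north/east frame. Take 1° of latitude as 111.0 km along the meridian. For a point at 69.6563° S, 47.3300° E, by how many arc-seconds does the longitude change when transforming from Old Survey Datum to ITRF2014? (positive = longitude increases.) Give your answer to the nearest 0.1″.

At latitude -69.6563°, cos φ = 0.347651.
1° of longitude at this latitude = 111.0 × cos φ = 38.59 km, so Δλ = -389.0 / 38589.2 = -0.0100805° = -36.290″.

Δλ = -36.3″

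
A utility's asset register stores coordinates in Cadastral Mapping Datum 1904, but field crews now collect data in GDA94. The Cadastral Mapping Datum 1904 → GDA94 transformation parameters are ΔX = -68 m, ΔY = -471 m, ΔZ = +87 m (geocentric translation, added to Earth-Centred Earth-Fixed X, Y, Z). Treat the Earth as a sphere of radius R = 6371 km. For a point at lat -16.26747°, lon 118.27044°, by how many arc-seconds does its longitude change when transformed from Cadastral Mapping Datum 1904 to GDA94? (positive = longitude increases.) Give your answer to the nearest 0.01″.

Δλ = 9.54″

sin φ = -0.280122, cos φ = 0.959964, sin λ = 0.880722, cos λ = -0.473634.
East component: ΔE = −sin λ·ΔX + cos λ·ΔY = −(0.880722)(-68) + (-0.473634)(-471) = 282.97 m.
1° of latitude spans πR/180 = 111195 m; at latitude φ, 1° of longitude spans that × cos φ = 106743.2 m, so Δλ = 282.97 / 106743.2 × 3600 = 9.543″.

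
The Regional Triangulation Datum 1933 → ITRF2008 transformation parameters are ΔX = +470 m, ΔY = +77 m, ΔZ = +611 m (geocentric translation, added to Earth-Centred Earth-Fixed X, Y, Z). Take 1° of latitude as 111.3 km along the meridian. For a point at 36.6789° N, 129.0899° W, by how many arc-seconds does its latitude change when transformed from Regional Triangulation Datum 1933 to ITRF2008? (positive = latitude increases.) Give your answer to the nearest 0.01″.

Δφ = 22.73″

sin φ = 0.597330, cos φ = 0.801996, sin λ = -0.776158, cos λ = -0.630539.
North component: ΔN = −sin φ cos λ·ΔX − sin φ sin λ·ΔY + cos φ·ΔZ = −(0.597330)(-0.630539)(470) − (0.597330)(-0.776158)(77) + (0.801996)(611) = 702.74 m.
1° of latitude spans 111300 m, so Δφ = 702.74 / 111300 × 3600 = 22.730″.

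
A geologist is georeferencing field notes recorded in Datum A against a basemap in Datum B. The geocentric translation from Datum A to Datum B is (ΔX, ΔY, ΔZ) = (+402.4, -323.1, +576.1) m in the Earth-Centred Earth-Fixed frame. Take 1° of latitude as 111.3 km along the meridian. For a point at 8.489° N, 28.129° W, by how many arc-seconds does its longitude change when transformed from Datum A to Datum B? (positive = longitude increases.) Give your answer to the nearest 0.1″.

sin φ = 0.147620, cos φ = 0.989044, sin λ = -0.471458, cos λ = 0.881888.
East component: ΔE = −sin λ·ΔX + cos λ·ΔY = −(-0.471458)(402.4) + (0.881888)(-323.1) = -95.22 m.
1° of latitude spans 111300 m; at latitude φ, 1° of longitude spans that × cos φ = 110080.6 m, so Δλ = -95.22 / 110080.6 × 3600 = -3.114″.

Δλ = -3.1″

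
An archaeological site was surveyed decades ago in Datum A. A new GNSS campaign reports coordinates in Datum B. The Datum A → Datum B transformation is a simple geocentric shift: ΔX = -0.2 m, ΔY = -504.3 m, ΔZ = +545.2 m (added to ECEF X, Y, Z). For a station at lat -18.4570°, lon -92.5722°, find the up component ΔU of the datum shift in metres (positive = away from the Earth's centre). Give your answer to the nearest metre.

At φ = -18.4570°, λ = -92.5722°: sin φ = -0.316593, cos φ = 0.948562, sin λ = -0.998992, cos λ = -0.044878.
ΔU = cos φ cos λ·ΔX + cos φ sin λ·ΔY + sin φ·ΔZ = (0.948562)(-0.044878)(-0.2) + (0.948562)(-0.998992)(-504.3) + (-0.316593)(545.2) = 305.28 m.

ΔU = 305 m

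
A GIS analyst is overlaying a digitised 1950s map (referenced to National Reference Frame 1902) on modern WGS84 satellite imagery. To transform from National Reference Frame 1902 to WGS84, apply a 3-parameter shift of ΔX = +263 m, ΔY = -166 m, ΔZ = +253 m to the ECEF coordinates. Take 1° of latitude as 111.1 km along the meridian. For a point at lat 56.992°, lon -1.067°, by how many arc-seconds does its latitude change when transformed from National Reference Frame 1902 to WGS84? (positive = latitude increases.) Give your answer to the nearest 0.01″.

sin φ = 0.838595, cos φ = 0.544756, sin λ = -0.018622, cos λ = 0.999827.
North component: ΔN = −sin φ cos λ·ΔX − sin φ sin λ·ΔY + cos φ·ΔZ = −(0.838595)(0.999827)(263) − (0.838595)(-0.018622)(-166) + (0.544756)(253) = -85.28 m.
1° of latitude spans 111100 m, so Δφ = -85.28 / 111100 × 3600 = -2.763″.

Δφ = -2.76″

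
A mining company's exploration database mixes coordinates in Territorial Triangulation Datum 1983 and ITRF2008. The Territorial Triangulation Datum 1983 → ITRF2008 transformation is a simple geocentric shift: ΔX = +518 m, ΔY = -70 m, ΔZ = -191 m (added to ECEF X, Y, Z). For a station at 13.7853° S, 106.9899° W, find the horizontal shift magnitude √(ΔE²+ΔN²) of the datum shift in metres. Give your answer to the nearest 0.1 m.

At φ = -13.7853°, λ = -106.9899°: sin φ = -0.238284, cos φ = 0.971195, sin λ = -0.956356, cos λ = -0.292203.
ΔE = −sin λ·ΔX + cos λ·ΔY = −(-0.956356)·(518) + (-0.292203)·(-70) = 515.85 m.
ΔN = −sin φ cos λ·ΔX − sin φ sin λ·ΔY + cos φ·ΔZ = −(-0.238284)(-0.292203)(518) − (-0.238284)(-0.956356)(-70) + (0.971195)(-191) = -205.61 m.
Horizontal magnitude = √(ΔE² + ΔN²) = √(515.85² + (-205.61)²) = 555.32 m.

555.3 m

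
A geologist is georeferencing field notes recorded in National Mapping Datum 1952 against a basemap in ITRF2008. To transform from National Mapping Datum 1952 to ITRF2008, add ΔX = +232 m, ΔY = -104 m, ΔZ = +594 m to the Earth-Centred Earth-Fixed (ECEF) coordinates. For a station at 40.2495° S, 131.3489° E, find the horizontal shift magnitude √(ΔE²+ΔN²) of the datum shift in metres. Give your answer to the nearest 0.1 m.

321.7 m

The local east axis at (φ, λ) is (−sin λ, cos λ, 0), so ΔE = −sin(131.3489°)·232 + cos(131.3489°)·(-104) = -105.46 m.
The local north axis is (−sin φ cos λ, −sin φ sin λ, cos φ), giving ΔN = -99.030 − 50.444 + 453.363 = 303.89 m.
Horizontal magnitude = √(ΔE² + ΔN²) = √((-105.46)² + 303.89²) = 321.67 m.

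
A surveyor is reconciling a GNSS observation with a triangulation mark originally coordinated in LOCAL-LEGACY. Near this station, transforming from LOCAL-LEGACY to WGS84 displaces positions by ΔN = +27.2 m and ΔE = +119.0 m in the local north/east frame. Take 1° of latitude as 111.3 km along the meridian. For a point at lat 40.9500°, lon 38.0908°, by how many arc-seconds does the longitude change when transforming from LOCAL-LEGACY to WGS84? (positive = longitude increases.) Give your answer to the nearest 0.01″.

Δλ = 5.10″

At latitude 40.9500°, cos φ = 0.755282.
1° of longitude at this latitude = 111.3 × cos φ = 84.06 km, so Δλ = 119.0 / 84062.9 = 0.0014156° = 5.096″.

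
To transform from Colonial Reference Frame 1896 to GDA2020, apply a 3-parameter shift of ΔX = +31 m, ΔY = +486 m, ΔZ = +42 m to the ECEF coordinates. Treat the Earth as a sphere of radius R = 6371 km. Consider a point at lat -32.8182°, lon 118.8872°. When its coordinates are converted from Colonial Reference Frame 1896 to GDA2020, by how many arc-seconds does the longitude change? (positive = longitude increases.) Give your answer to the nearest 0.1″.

sin φ = -0.541975, cos φ = 0.840394, sin λ = 0.875572, cos λ = -0.483087.
East component: ΔE = −sin λ·ΔX + cos λ·ΔY = −(0.875572)(31) + (-0.483087)(486) = -261.92 m.
1° of latitude spans πR/180 = 111195 m; at latitude φ, 1° of longitude spans that × cos φ = 93447.6 m, so Δλ = -261.92 / 93447.6 × 3600 = -10.090″.

Δλ = -10.1″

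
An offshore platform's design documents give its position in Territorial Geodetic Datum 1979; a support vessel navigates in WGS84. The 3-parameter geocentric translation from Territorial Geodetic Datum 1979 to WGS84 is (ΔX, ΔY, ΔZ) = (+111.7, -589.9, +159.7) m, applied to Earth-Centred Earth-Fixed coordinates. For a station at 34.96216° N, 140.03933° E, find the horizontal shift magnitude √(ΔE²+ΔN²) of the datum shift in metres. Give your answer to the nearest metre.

The local east axis at (φ, λ) is (−sin λ, cos λ, 0), so ΔE = −sin(140.03933°)·111.7 + cos(140.03933°)·(-589.9) = 380.41 m.
The local north axis is (−sin φ cos λ, −sin φ sin λ, cos φ), giving ΔN = 49.061 + 217.106 + 130.879 = 397.05 m.
Horizontal magnitude = √(ΔE² + ΔN²) = √(380.41² + 397.05²) = 549.87 m.

550 m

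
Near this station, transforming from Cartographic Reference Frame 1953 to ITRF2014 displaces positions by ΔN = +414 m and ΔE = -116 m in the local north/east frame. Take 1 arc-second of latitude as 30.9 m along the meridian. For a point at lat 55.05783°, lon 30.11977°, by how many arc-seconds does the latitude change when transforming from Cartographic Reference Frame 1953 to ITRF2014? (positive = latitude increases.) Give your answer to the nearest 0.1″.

Δφ = 13.4″

1″ of latitude = 30.90 m, so Δφ = 414.0 / 30.90 = 13.398″.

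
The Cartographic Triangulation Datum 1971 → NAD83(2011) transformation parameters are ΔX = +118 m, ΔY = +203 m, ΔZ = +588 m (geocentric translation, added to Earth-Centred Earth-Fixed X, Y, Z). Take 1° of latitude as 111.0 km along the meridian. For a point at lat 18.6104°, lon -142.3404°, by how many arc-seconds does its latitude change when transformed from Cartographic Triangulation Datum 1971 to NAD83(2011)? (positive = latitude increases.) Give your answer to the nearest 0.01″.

Δφ = 20.32″

sin φ = 0.319131, cos φ = 0.947710, sin λ = -0.610969, cos λ = -0.791655.
North component: ΔN = −sin φ cos λ·ΔX − sin φ sin λ·ΔY + cos φ·ΔZ = −(0.319131)(-0.791655)(118) − (0.319131)(-0.610969)(203) + (0.947710)(588) = 626.65 m.
1° of latitude spans 111000 m, so Δφ = 626.65 / 111000 × 3600 = 20.324″.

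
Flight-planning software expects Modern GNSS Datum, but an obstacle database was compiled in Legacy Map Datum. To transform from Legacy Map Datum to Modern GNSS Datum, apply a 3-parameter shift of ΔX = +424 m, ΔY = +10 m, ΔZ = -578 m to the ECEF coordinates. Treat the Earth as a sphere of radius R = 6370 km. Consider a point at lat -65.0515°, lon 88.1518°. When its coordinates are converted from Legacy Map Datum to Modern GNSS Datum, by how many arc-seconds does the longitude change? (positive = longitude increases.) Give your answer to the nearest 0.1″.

sin φ = -0.906687, cos φ = 0.421803, sin λ = 0.999480, cos λ = 0.032252.
East component: ΔE = −sin λ·ΔX + cos λ·ΔY = −(0.999480)(424) + (0.032252)(10) = -423.46 m.
1° of latitude spans πR/180 = 111177 m; at latitude φ, 1° of longitude spans that × cos φ = 46895.0 m, so Δλ = -423.46 / 46895.0 × 3600 = -32.508″.

Δλ = -32.5″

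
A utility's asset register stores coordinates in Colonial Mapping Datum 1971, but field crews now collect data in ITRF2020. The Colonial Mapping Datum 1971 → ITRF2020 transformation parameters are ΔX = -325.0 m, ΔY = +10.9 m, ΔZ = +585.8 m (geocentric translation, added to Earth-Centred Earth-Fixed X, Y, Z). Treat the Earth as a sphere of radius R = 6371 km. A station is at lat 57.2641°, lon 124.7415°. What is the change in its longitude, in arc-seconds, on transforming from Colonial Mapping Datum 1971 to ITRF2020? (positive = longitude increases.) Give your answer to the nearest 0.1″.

sin φ = 0.841172, cos φ = 0.540767, sin λ = 0.821731, cos λ = -0.569875.
East component: ΔE = −sin λ·ΔX + cos λ·ΔY = −(0.821731)(-325.0) + (-0.569875)(10.9) = 260.85 m.
1° of latitude spans πR/180 = 111195 m; at latitude φ, 1° of longitude spans that × cos φ = 60130.6 m, so Δλ = 260.85 / 60130.6 × 3600 = 15.617″.

Δλ = 15.6″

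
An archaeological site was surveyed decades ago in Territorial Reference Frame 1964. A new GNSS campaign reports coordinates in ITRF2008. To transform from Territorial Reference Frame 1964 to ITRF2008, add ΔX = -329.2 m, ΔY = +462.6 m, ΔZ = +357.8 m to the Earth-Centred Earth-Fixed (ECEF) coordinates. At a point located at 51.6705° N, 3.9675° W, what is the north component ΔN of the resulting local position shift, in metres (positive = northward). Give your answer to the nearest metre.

The local north axis is (−sin φ cos λ, −sin φ sin λ, cos φ), giving ΔN = 257.624 + 25.109 + 221.901 = 504.63 m.

ΔN = 505 m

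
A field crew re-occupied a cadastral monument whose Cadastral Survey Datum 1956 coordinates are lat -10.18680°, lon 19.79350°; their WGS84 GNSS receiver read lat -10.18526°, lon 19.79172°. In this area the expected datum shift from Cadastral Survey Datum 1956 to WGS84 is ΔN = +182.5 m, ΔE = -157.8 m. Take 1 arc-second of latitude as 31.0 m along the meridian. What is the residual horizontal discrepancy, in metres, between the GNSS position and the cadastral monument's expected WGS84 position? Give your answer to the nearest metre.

Observed coordinate differences: Δφ = +0.00154°, Δλ = -0.00178°.
Converting to metres (1° lat = 111600 m, cos φ = 0.984236): observed ΔN = 171.9 m, observed ΔE = -195.5 m.
Subtracting the expected shift leaves a residual of 171.9 − (182.5) = -10.6 m north and -195.5 − (-157.8) = -37.7 m east.
Residual distance = √((-10.6)² + (-37.7)²) = 39.2 m.

39 m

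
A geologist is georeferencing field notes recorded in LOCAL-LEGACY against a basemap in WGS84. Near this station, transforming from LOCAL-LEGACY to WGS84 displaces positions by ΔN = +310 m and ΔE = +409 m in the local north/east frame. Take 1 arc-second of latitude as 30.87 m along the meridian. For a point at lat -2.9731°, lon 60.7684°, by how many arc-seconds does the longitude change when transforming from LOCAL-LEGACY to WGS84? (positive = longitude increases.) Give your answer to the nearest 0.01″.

At latitude -2.9731°, cos φ = 0.998654.
1″ of longitude at this latitude = 30.87 × cos φ = 30.8284 m, so Δλ = 409.0 / 30.8284 = 13.267″.

Δλ = 13.27″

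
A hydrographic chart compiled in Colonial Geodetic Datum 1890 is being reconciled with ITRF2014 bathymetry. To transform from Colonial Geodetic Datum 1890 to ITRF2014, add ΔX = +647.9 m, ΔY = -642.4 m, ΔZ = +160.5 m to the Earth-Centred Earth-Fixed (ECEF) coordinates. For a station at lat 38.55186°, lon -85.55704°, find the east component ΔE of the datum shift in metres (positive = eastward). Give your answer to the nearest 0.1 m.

ΔE = 596.2 m

The local east axis at (φ, λ) is (−sin λ, cos λ, 0), so ΔE = −sin(-85.55704°)·647.9 + cos(-85.55704°)·(-642.4) = 596.19 m.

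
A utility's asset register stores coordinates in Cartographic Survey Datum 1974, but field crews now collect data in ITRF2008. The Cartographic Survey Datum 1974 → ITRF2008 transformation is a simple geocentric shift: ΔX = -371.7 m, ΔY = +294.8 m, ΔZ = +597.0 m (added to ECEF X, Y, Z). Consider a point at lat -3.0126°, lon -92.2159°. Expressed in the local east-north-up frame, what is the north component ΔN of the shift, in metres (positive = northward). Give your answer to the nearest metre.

At φ = -3.0126°, λ = -92.2159°: sin φ = -0.052556, cos φ = 0.998618, sin λ = -0.999252, cos λ = -0.038665.
ΔN = −sin φ cos λ·ΔX − sin φ sin λ·ΔY + cos φ·ΔZ = −(-0.052556)(-0.038665)(-371.7) − (-0.052556)(-0.999252)(294.8) + (0.998618)(597.0) = 581.45 m.

ΔN = 581 m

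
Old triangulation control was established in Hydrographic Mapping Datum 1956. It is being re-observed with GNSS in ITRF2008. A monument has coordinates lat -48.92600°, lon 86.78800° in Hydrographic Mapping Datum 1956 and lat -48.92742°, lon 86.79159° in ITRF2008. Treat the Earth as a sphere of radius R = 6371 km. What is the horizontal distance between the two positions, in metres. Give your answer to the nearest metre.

306 m

Δφ = -48.92742° − -48.92600° = -0.00142°; Δλ = 86.79159° − 86.78800° = +0.00359°.
1° along a meridian = πR/180 = 111195 m.
ΔN = Δφ × 111195 = -157.9 m; ΔE = Δλ × 111195 × cos(-48.92600°) = +0.00359 × 111195 × 0.657033 = 262.3 m.
Distance = √(ΔE² + ΔN²) = √(262.3² + (-157.9)²) = 306.1 m.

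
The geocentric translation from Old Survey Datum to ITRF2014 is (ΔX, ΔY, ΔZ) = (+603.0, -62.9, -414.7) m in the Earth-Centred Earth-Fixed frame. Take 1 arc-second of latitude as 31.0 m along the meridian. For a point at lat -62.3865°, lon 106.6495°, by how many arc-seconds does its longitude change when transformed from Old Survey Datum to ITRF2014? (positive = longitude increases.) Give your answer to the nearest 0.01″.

sin φ = -0.886094, cos φ = 0.463505, sin λ = 0.958075, cos λ = -0.286516.
East component: ΔE = −sin λ·ΔX + cos λ·ΔY = −(0.958075)(603.0) + (-0.286516)(-62.9) = -559.70 m.
1° of latitude spans 3600 × 31.00 = 111600 m; at latitude φ, 1° of longitude spans that × cos φ = 51727.1 m, so Δλ = -559.70 / 51727.1 × 3600 = -38.953″.

Δλ = -38.95″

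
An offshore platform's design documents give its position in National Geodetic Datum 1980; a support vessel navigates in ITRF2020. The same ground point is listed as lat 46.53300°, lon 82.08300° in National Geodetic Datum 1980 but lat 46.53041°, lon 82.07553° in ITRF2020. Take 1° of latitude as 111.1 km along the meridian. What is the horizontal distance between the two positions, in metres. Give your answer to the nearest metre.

639 m

Δφ = 46.53041° − 46.53300° = -0.00259°; Δλ = 82.07553° − 82.08300° = -0.00747°.
ΔN = Δφ × 111100 = -287.7 m; ΔE = Δλ × 111100 × cos(46.53300°) = -0.00747 × 111100 × 0.687937 = -570.9 m.
Distance = √(ΔE² + ΔN²) = √((-570.9)² + (-287.7)²) = 639.3 m.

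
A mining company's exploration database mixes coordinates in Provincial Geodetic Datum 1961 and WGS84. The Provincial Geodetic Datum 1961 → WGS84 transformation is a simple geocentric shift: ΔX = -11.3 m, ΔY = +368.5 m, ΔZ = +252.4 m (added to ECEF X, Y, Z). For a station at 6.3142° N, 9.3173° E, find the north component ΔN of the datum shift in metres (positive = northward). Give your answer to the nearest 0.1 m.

ΔN = 245.5 m

The local north axis is (−sin φ cos λ, −sin φ sin λ, cos φ), giving ΔN = 1.226 − 6.562 + 250.869 = 245.53 m.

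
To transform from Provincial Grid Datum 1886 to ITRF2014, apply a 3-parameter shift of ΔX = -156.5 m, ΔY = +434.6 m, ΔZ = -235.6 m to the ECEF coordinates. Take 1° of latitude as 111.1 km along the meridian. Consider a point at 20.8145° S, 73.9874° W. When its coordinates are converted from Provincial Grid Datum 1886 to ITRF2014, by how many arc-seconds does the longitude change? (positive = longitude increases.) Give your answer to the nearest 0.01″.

sin φ = -0.355344, cos φ = 0.934736, sin λ = -0.961201, cos λ = 0.275849.
East component: ΔE = −sin λ·ΔX + cos λ·ΔY = −(-0.961201)(-156.5) + (0.275849)(434.6) = -30.54 m.
1° of latitude spans 111100 m; at latitude φ, 1° of longitude spans that × cos φ = 103849.1 m, so Δλ = -30.54 / 103849.1 × 3600 = -1.059″.

Δλ = -1.06″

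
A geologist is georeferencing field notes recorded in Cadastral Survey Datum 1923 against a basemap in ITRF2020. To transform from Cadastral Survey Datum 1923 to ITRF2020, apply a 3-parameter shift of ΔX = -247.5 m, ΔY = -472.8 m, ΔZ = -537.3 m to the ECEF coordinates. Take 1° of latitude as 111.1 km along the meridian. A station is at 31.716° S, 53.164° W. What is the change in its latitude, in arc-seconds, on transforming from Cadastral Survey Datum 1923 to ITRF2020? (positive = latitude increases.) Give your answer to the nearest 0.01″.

Δφ = -10.89″

sin φ = -0.525709, cos φ = 0.850664, sin λ = -0.800355, cos λ = 0.599527.
North component: ΔN = −sin φ cos λ·ΔX − sin φ sin λ·ΔY + cos φ·ΔZ = −(-0.525709)(0.599527)(-247.5) − (-0.525709)(-0.800355)(-472.8) + (0.850664)(-537.3) = -336.14 m.
1° of latitude spans 111100 m, so Δφ = -336.14 / 111100 × 3600 = -10.892″.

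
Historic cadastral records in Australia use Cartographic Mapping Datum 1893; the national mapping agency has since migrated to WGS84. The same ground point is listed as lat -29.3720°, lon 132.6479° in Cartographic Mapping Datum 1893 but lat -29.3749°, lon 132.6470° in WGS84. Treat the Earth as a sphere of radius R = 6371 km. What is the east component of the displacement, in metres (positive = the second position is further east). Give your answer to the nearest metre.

Δφ = -29.3749° − -29.3720° = -0.0029°; Δλ = 132.6470° − 132.6479° = -0.0009°.
1° along a meridian = πR/180 = 111195 m.
ΔN = Δφ × 111195 = -322.5 m; ΔE = Δλ × 111195 × cos(-29.3720°) = -0.0009 × 111195 × 0.871454 = -87.2 m.

ΔE = -87 m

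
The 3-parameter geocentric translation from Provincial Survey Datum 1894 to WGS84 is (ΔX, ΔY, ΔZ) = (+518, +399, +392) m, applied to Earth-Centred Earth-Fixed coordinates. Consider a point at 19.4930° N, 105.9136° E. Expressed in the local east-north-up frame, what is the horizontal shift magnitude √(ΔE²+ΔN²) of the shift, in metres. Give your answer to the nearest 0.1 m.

At φ = 19.4930°, λ = 105.9136°: sin φ = 0.333692, cos φ = 0.942682, sin λ = 0.961676, cos λ = -0.274187.
ΔE = −sin λ·ΔX + cos λ·ΔY = −(0.961676)·(518) + (-0.274187)·(399) = -607.55 m.
ΔN = −sin φ cos λ·ΔX − sin φ sin λ·ΔY + cos φ·ΔZ = −(0.333692)(-0.274187)(518) − (0.333692)(0.961676)(399) + (0.942682)(392) = 288.88 m.
Horizontal magnitude = √(ΔE² + ΔN²) = √((-607.55)² + 288.88²) = 672.73 m.

672.7 m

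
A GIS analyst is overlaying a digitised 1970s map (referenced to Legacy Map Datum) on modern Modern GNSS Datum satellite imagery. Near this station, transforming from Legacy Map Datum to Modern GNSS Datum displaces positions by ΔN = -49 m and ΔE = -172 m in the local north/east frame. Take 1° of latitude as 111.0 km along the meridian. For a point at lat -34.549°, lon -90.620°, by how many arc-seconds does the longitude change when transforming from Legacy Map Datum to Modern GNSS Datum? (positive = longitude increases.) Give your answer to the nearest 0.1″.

At latitude -34.549°, cos φ = 0.823641.
1° of longitude at this latitude = 111.0 × cos φ = 91.42 km, so Δλ = -172.0 / 91424.2 = -0.0018813° = -6.773″.

Δλ = -6.8″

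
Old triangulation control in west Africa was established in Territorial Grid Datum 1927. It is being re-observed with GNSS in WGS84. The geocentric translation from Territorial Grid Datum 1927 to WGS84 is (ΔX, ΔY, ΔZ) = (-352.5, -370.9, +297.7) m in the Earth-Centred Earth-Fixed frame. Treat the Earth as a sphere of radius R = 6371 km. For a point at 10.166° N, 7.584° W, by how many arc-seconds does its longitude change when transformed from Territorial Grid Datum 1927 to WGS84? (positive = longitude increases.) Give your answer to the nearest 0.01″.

Δλ = -13.62″

sin φ = 0.176501, cos φ = 0.984301, sin λ = -0.131980, cos λ = 0.991252.
East component: ΔE = −sin λ·ΔX + cos λ·ΔY = −(-0.131980)(-352.5) + (0.991252)(-370.9) = -414.18 m.
1° of latitude spans πR/180 = 111195 m; at latitude φ, 1° of longitude spans that × cos φ = 109449.2 m, so Δλ = -414.18 / 109449.2 × 3600 = -13.623″.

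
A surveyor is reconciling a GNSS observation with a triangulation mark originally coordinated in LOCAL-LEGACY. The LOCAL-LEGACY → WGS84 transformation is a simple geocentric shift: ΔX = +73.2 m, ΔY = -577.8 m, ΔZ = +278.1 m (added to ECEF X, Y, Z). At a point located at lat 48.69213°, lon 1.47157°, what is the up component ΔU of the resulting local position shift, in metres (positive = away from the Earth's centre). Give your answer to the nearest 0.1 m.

At φ = 48.69213°, λ = 1.47157°: sin φ = 0.751173, cos φ = 0.660105, sin λ = 0.025681, cos λ = 0.999670.
ΔU = cos φ cos λ·ΔX + cos φ sin λ·ΔY + sin φ·ΔZ = (0.660105)(0.999670)(73.2) + (0.660105)(0.025681)(-577.8) + (0.751173)(278.1) = 247.41 m.

ΔU = 247.4 m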